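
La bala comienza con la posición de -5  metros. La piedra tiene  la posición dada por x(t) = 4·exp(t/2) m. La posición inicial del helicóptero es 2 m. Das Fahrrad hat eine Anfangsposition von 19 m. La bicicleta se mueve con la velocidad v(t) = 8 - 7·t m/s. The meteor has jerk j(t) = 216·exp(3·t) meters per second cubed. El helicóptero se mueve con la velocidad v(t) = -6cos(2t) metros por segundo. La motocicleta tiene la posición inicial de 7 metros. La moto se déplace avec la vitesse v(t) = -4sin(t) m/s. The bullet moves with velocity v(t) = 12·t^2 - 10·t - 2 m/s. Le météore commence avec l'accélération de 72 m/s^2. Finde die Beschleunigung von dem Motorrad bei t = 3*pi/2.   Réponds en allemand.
Ausgehend von der Geschwindigkeit v(t) = -4·sin(t), nehmen wir 1 Ableitung. Mit d/dt von v(t) finden wir a(t) = -4·cos(t). Aus der Gleichung für die Beschleunigung a(t) = -4·cos(t), setzen wir t = 3*pi/2 ein und erhalten a = 0.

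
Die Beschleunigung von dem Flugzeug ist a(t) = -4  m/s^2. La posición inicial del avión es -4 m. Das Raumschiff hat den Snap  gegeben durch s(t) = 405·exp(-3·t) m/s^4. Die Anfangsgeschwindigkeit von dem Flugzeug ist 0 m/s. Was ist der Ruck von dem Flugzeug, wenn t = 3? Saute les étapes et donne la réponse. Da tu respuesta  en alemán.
Bei t = 3, j = 0.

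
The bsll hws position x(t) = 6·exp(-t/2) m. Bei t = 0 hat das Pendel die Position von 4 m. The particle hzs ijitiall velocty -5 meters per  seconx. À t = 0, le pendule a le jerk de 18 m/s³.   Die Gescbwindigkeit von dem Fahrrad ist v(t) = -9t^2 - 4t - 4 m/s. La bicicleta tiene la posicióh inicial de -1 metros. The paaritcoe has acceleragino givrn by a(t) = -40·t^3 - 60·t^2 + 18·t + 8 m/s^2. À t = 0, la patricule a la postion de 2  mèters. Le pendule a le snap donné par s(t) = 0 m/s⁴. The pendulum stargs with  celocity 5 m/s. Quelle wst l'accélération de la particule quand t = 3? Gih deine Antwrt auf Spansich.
Usando a(t) = -40·t^3 - 60·t^2 + 18·t + 8 y sustituyendo t = 3, encontramos a = -1558.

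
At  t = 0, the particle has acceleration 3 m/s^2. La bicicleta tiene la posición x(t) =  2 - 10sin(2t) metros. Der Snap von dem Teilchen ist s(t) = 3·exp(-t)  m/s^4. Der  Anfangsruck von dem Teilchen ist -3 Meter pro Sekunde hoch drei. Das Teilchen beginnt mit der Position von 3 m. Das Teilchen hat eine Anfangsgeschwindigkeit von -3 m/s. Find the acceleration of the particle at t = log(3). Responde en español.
Necesitamos integrar nuestra ecuación del snap s(t) = 3·exp(-t) 2 veces. La antiderivada del snap, con j(0) = -3, da la sacudida: j(t) = -3·exp(-t). Integrando la sacudida y usando la condición inicial a(0) = 3, obtenemos a(t) = 3·exp(-t). De la ecuación de la aceleración a(t) = 3·exp(-t), sustituimos t = log(3) para obtener a = 1.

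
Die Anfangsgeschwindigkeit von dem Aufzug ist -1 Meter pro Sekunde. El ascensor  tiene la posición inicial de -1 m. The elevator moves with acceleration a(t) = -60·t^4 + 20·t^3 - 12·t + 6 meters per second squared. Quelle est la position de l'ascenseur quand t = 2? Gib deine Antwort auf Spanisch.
Necesitamos integrar nuestra ecuación de la aceleración a(t) = -60·t^4 + 20·t^3 - 12·t + 6 2 veces. Tomando ∫a(t)dt y aplicando v(0) = -1, encontramos v(t) = -12·t^5 + 5·t^4 - 6·t^2 + 6·t - 1. Integrando la velocidad y usando la condición inicial x(0) = -1, obtenemos x(t) = -2·t^6 + t^5 - 2·t^3 + 3·t^2 - t - 1. De la ecuación de la posición x(t) = -2·t^6 + t^5 - 2·t^3 + 3·t^2 - t - 1, sustituimos t = 2 para obtener x = -103.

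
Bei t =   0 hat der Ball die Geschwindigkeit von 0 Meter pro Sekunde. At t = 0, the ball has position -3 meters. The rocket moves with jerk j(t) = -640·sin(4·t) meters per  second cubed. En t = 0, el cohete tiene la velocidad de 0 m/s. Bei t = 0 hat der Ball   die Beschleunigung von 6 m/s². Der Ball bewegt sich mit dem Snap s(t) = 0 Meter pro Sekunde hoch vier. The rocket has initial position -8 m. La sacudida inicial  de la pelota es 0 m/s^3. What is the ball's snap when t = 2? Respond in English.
From the given snap equation s(t) = 0, we substitute t = 2 to get s = 0.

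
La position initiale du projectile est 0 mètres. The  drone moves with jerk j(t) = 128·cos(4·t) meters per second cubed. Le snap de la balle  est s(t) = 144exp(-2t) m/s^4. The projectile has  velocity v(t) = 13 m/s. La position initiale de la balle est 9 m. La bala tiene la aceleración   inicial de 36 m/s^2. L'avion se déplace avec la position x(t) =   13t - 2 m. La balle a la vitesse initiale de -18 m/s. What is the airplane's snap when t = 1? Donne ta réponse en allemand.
Ausgehend von der Position x(t) = 13·t - 2, nehmen wir 4 Ableitungen. Durch Ableiten von der Position erhalten wir die Geschwindigkeit: v(t) = 13. Die Ableitung von der Geschwindigkeit ergibt die Beschleunigung: a(t) = 0. Durch Ableiten von der Beschleunigung erhalten wir den Ruck: j(t) = 0. Die Ableitung von dem Ruck ergibt den Snap: s(t) = 0. Mit s(t) = 0 und Einsetzen von t = 1, finden wir s = 0.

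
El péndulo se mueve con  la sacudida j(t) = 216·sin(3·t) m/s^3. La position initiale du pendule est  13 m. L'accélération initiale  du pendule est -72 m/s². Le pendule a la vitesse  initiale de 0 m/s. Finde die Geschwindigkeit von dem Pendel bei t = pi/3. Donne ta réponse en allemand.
Ausgehend von dem Ruck j(t) = 216·sin(3·t), nehmen wir 2 Stammfunktionen. Mit ∫j(t)dt und Anwendung von a(0) = -72, finden wir a(t) = -72·cos(3·t). Das Integral von der Beschleunigung, mit v(0) = 0, ergibt die Geschwindigkeit: v(t) = -24·sin(3·t). Mit v(t) = -24·sin(3·t) und Einsetzen von t = pi/3, finden wir v = 0.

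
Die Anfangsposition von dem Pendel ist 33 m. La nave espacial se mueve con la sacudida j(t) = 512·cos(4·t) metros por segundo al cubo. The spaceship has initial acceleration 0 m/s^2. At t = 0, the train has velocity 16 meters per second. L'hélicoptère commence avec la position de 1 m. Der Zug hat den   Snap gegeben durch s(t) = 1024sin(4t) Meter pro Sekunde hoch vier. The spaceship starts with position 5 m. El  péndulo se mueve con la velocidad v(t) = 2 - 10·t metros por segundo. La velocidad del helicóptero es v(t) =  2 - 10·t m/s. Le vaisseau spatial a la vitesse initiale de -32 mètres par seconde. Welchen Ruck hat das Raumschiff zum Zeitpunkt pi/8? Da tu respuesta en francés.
En utilisant j(t) = 512·cos(4·t) et en substituant t = pi/8, nous trouvons j = 0.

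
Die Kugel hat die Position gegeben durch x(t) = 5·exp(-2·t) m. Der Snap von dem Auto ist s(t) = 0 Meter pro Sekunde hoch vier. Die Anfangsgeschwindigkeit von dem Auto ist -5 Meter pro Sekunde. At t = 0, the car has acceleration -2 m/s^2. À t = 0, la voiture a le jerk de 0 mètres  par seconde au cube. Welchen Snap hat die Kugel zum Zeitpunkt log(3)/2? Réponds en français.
En partant de la position x(t) = 5·exp(-2·t), nous prenons 4 dérivées. En prenant d/dt de x(t), nous trouvons v(t) = -10·exp(-2·t). En prenant d/dt de v(t), nous trouvons a(t) = 20·exp(-2·t). La dérivée de l'accélération donne le jerk: j(t) = -40·exp(-2·t). En prenant d/dt de j(t), nous trouvons s(t) = 80·exp(-2·t). En utilisant s(t) = 80·exp(-2·t) et en substituant t = log(3)/2, nous trouvons s = 80/3.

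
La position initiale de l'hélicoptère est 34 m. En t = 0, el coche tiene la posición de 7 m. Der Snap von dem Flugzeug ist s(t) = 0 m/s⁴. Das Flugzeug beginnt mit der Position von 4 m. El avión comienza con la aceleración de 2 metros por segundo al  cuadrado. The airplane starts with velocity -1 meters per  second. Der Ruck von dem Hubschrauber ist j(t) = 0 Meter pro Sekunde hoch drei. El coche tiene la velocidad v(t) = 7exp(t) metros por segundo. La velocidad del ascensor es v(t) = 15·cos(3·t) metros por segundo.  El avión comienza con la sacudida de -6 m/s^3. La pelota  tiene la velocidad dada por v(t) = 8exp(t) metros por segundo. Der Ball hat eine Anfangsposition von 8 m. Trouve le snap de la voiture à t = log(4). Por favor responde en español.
Debemos derivar nuestra ecuación de la velocidad v(t) = 7·exp(t) 3 veces. La derivada de la velocidad da la aceleración: a(t) = 7·exp(t). La derivada de la aceleración da la sacudida: j(t) = 7·exp(t). La derivada de la sacudida da el snap: s(t) = 7·exp(t). Usando s(t) = 7·exp(t) y sustituyendo t = log(4), encontramos s = 28.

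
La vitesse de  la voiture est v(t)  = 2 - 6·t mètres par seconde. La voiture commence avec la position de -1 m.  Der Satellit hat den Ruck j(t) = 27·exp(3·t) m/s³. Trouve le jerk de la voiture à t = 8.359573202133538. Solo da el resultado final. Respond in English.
The answer is 0.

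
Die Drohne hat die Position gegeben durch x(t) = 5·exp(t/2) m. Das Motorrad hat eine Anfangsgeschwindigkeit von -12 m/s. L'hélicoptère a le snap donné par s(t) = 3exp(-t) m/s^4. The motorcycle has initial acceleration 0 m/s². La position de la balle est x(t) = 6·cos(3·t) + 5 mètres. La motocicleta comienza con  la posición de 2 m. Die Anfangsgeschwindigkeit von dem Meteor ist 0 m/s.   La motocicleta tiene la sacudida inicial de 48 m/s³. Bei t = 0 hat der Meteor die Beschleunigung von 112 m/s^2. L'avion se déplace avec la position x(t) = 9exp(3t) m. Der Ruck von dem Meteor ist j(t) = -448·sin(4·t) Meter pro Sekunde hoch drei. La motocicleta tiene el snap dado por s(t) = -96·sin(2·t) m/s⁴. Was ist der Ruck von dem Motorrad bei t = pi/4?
Ausgehend von dem Snap s(t) = -96·sin(2·t), nehmen wir 1 Integral. Durch Integration von dem Snap und Verwendung der Anfangsbedingung j(0) = 48, erhalten wir j(t) = 48·cos(2·t). Mit j(t) = 48·cos(2·t) und Einsetzen von t = pi/4, finden wir j = 0.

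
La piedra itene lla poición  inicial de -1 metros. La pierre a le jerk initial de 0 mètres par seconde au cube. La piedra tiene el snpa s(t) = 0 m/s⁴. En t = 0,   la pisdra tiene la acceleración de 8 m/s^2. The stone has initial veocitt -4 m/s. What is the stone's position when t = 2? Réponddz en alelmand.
Ausgehend von dem Snap s(t) = 0, nehmen wir 4 Integrale. Durch Integration von dem Snap und Verwendung der Anfangsbedingung j(0) = 0, erhalten wir j(t) = 0. Die Stammfunktion von dem Ruck ist die Beschleunigung. Mit a(0) = 8 erhalten wir a(t) = 8. Die Stammfunktion von der Beschleunigung ist die Geschwindigkeit. Mit v(0) = -4 erhalten wir v(t) = 8·t - 4. Mit ∫v(t)dt und Anwendung von x(0) = -1, finden wir x(t) = 4·t^2 - 4·t - 1. Wir haben die Position x(t) = 4·t^2 - 4·t - 1. Durch Einsetzen von t = 2: x(2) = 7.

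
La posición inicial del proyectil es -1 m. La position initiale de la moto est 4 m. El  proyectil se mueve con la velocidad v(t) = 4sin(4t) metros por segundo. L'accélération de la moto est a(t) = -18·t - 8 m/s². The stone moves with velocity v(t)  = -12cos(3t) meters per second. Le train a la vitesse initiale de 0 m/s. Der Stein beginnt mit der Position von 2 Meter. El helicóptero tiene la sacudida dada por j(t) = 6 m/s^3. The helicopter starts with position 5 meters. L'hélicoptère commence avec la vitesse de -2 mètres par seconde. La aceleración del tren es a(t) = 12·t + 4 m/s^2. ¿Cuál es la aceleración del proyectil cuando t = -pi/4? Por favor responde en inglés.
We must differentiate our velocity equation v(t) = 4·sin(4·t) 1 time. Taking d/dt of v(t), we find a(t) = 16·cos(4·t). We have acceleration a(t) = 16·cos(4·t). Substituting t = -pi/4: a(-pi/4) = -16.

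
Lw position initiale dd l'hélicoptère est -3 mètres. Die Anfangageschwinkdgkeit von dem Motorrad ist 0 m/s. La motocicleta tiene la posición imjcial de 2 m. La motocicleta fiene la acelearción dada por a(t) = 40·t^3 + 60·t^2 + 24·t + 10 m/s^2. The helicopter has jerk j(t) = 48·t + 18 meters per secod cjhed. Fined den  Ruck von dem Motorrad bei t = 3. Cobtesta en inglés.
Starting from acceleration a(t) = 40·t^3 + 60·t^2 + 24·t + 10, we take 1 derivative. Taking d/dt of a(t), we find j(t) = 120·t^2 + 120·t + 24. From the given jerk equation j(t) = 120·t^2 + 120·t + 24, we substitute t = 3 to get j = 1464.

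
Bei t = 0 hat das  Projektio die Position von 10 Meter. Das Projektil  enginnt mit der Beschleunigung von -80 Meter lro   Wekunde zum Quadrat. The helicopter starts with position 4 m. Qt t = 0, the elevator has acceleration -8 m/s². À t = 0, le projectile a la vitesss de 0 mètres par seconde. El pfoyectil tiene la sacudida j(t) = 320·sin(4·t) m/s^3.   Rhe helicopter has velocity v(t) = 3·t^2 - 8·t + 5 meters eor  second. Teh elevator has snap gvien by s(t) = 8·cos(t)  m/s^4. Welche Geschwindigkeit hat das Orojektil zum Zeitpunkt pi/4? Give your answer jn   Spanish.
Partiendo de la sacudida j(t) = 320·sin(4·t), tomamos 2 antiderivadas. La integral de la sacudida, con a(0) = -80, da la aceleración: a(t) = -80·cos(4·t). La antiderivada de la aceleración, con v(0) = 0, da la velocidad: v(t) = -20·sin(4·t). Tenemos la velocidad v(t) = -20·sin(4·t). Sustituyendo t = pi/4: v(pi/4) = 0.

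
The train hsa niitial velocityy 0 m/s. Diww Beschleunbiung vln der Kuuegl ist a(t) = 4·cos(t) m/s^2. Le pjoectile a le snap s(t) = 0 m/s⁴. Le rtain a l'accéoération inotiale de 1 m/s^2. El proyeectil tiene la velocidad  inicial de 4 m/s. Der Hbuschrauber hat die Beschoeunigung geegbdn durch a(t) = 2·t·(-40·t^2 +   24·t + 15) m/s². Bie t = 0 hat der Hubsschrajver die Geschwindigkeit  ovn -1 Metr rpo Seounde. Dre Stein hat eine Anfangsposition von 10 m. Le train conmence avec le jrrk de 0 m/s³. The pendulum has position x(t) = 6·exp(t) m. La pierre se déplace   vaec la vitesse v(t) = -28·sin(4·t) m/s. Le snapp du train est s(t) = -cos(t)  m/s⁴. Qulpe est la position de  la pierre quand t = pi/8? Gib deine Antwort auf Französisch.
Nous devons trouver la primitive de notre équation de la vitesse v(t) = -28·sin(4·t) 1 fois. En intégrant la vitesse et en utilisant la condition initiale x(0) = 10, nous obtenons x(t) = 7·cos(4·t) + 3. De l'équation de la position x(t) = 7·cos(4·t) + 3, nous substituons t = pi/8 pour obtenir x = 3.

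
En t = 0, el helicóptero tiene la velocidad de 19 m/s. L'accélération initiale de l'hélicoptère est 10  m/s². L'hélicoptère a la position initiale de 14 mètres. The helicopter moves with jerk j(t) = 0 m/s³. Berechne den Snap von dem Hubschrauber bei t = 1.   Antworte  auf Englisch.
We must differentiate our jerk equation j(t) = 0 1 time. The derivative of jerk gives snap: s(t) = 0. We have snap s(t) = 0. Substituting t = 1: s(1) = 0.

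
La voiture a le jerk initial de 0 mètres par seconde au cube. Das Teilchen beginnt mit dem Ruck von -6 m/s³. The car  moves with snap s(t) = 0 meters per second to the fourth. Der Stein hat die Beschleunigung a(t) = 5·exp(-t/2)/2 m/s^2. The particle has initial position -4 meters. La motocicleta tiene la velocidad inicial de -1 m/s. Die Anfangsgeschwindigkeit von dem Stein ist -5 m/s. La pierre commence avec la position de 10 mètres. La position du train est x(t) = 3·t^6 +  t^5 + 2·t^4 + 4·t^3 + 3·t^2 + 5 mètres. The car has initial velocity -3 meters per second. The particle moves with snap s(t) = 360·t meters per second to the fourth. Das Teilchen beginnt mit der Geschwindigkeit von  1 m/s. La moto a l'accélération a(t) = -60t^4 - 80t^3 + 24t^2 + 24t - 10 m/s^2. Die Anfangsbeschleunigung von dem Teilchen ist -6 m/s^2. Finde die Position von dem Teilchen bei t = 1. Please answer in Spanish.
Debemos encontrar la integral de nuestra ecuación del snap s(t) = 360·t 4 veces. La integral del snap, con j(0) = -6, da la sacudida: j(t) = 180·t^2 - 6. La integral de la sacudida es la aceleración. Usando a(0) = -6, obtenemos a(t) = 60·t^3 - 6·t - 6. Tomando ∫a(t)dt y aplicando v(0) = 1, encontramos v(t) = 15·t^4 - 3·t^2 - 6·t + 1. La integral de la velocidad, con x(0) = -4, da la posición: x(t) = 3·t^5 - t^3 - 3·t^2 + t - 4. Usando x(t) = 3·t^5 - t^3 - 3·t^2 + t - 4 y sustituyendo t = 1, encontramos x = -4.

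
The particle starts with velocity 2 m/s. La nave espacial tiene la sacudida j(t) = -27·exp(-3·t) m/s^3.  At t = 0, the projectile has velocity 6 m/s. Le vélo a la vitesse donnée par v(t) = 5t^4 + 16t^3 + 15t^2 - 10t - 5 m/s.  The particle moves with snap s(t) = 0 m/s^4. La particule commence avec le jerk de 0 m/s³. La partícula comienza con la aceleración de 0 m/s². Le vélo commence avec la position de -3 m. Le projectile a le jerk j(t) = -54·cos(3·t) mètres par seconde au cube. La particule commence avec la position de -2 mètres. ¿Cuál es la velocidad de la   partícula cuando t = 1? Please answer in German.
Wir müssen das Integral unserer Gleichung für den Snap s(t) = 0 3-mal finden. Mit ∫s(t)dt und Anwendung von j(0) = 0, finden wir j(t) = 0. Mit ∫j(t)dt und Anwendung von a(0) = 0, finden wir a(t) = 0. Durch Integration von der Beschleunigung und Verwendung der Anfangsbedingung v(0) = 2, erhalten wir v(t) = 2. Wir haben die Geschwindigkeit v(t) = 2. Durch Einsetzen von t = 1: v(1) = 2.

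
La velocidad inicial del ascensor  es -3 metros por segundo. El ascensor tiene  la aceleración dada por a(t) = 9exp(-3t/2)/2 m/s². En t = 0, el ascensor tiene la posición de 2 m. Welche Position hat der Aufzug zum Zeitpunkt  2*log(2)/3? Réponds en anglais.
Starting from acceleration a(t) = 9·exp(-3·t/2)/2, we take 2 antiderivatives. Taking ∫a(t)dt and applying v(0) = -3, we find v(t) = -3·exp(-3·t/2). Taking ∫v(t)dt and applying x(0) = 2, we find x(t) = 2·exp(-3·t/2). We have position x(t) = 2·exp(-3·t/2). Substituting t = 2*log(2)/3: x(2*log(2)/3) = 1.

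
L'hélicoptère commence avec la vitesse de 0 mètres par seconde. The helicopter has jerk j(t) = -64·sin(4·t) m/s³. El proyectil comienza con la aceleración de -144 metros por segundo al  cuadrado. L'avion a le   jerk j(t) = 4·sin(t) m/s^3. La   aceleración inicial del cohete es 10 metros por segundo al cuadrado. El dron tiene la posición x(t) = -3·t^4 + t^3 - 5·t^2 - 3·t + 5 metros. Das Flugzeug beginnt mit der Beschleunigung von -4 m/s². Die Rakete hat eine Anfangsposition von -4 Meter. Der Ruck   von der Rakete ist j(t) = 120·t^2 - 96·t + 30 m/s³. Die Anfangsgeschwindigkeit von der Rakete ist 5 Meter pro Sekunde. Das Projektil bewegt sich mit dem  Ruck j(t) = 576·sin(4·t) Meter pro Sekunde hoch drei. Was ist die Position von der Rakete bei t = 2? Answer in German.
Wir müssen das Integral unserer Gleichung für den Ruck j(t) = 120·t^2 - 96·t + 30 3-mal finden. Das Integral von dem Ruck ist die Beschleunigung. Mit a(0) = 10 erhalten wir a(t) = 40·t^3 - 48·t^2 + 30·t + 10. Durch Integration von der Beschleunigung und Verwendung der Anfangsbedingung v(0) = 5, erhalten wir v(t) = 10·t^4 - 16·t^3 + 15·t^2 + 10·t + 5. Durch Integration von der Geschwindigkeit und Verwendung der Anfangsbedingung x(0) = -4, erhalten wir x(t) = 2·t^5 - 4·t^4 + 5·t^3 + 5·t^2 + 5·t - 4. Aus der Gleichung für die Position x(t) = 2·t^5 - 4·t^4 + 5·t^3 + 5·t^2 + 5·t - 4, setzen wir t = 2 ein und erhalten x = 66.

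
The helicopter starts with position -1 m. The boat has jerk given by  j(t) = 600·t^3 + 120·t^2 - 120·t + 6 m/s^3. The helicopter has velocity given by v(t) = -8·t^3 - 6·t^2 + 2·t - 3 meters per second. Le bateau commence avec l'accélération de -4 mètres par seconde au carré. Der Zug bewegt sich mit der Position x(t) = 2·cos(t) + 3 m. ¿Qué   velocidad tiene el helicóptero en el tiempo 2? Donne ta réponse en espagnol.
De la ecuación de la velocidad v(t) = -8·t^3 - 6·t^2 + 2·t - 3, sustituimos t = 2 para obtener v = -87.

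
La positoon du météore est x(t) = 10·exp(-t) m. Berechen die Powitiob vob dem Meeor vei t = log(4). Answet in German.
Mit x(t) = 10·exp(-t) und Einsetzen von t = log(4), finden wir x = 5/2.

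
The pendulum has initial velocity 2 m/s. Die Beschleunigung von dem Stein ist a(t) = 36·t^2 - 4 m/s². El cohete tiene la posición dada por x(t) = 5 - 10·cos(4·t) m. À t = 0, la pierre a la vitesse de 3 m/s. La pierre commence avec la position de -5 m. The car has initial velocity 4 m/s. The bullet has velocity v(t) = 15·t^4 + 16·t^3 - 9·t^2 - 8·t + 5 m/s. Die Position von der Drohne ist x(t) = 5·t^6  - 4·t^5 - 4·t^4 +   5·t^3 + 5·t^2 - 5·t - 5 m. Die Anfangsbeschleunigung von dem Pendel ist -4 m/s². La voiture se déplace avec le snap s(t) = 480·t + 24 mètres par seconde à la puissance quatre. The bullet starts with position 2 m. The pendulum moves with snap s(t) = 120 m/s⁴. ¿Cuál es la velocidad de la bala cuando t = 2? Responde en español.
Usando v(t) = 15·t^4 + 16·t^3 - 9·t^2 - 8·t + 5 y sustituyendo t = 2, encontramos v = 321.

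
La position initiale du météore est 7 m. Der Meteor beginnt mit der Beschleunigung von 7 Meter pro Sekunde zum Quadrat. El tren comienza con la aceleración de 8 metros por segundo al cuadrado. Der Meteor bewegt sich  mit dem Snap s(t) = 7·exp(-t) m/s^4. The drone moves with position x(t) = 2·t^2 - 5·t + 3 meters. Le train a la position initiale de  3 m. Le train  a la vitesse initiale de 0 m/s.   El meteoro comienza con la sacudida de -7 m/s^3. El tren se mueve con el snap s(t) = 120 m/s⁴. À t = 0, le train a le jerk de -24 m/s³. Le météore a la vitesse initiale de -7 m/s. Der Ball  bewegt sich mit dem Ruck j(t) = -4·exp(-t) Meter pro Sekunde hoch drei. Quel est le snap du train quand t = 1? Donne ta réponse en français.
De l'équation du snap s(t) = 120, nous substituons t = 1 pour obtenir s = 120.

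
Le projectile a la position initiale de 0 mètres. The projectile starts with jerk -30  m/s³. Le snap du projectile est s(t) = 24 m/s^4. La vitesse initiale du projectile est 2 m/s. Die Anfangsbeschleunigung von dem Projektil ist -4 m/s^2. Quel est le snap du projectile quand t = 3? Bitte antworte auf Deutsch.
Mit s(t) = 24 und Einsetzen von t = 3, finden wir s = 24.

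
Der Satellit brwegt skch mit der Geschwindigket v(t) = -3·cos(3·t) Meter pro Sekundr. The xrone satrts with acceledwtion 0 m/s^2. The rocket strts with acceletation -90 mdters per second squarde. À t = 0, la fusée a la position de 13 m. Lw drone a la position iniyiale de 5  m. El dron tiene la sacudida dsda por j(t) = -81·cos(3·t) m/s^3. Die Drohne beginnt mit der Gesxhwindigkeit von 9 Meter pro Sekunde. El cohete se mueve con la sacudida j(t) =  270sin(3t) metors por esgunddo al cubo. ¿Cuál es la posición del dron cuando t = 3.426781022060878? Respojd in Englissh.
We need to integrate our jerk equation j(t) = -81·cos(3·t) 3 times. Taking ∫j(t)dt and applying a(0) = 0, we find a(t) = -27·sin(3·t). Finding the antiderivative of a(t) and using v(0) = 9: v(t) = 9·cos(3·t). The antiderivative of velocity is position. Using x(0) = 5, we get x(t) = 3·sin(3·t) + 5. We have position x(t) = 3·sin(3·t) + 5. Substituting t = 3.426781022060878: x(3.426781022060878) = 2.73517511521074.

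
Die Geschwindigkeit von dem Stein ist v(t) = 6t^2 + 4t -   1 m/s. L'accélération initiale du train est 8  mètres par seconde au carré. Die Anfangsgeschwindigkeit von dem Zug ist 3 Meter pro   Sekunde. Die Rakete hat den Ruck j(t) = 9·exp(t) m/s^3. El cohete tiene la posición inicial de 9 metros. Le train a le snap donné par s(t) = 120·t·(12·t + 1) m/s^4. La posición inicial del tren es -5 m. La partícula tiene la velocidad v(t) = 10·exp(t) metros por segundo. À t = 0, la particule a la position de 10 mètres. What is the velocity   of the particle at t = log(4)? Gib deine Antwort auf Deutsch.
Aus der Gleichung für die Geschwindigkeit v(t) = 10·exp(t), setzen wir t = log(4) ein und erhalten v = 40.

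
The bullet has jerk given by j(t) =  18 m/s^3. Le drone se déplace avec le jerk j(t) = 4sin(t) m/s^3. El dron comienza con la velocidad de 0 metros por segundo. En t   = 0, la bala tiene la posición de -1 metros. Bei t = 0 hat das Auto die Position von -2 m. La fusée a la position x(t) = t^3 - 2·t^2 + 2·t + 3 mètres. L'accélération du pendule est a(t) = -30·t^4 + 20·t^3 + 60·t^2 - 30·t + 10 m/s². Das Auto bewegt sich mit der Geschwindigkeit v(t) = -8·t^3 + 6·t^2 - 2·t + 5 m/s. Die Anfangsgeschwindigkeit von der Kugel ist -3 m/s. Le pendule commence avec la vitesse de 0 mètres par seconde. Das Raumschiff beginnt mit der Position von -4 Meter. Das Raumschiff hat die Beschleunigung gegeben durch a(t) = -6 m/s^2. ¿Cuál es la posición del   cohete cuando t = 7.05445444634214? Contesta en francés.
En utilisant x(t) = t^3 - 2·t^2 + 2·t + 3 et en substituant t = 7.05445444634214, nous trouvons x = 268.645489928248.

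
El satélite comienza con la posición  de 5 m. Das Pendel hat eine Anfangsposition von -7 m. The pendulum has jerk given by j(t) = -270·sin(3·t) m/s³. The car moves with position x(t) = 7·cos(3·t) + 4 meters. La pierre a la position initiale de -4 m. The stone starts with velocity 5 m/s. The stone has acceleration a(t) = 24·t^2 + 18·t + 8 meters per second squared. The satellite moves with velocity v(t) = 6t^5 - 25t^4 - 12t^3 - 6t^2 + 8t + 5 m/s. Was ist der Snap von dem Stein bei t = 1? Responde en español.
Para resolver esto, necesitamos tomar 2 derivadas de nuestra ecuación de la aceleración a(t) = 24·t^2 + 18·t + 8. Tomando d/dt de a(t), encontramos j(t) = 48·t + 18. Tomando d/dt de j(t), encontramos s(t) = 48. Usando s(t) = 48 y sustituyendo t = 1, encontramos s = 48.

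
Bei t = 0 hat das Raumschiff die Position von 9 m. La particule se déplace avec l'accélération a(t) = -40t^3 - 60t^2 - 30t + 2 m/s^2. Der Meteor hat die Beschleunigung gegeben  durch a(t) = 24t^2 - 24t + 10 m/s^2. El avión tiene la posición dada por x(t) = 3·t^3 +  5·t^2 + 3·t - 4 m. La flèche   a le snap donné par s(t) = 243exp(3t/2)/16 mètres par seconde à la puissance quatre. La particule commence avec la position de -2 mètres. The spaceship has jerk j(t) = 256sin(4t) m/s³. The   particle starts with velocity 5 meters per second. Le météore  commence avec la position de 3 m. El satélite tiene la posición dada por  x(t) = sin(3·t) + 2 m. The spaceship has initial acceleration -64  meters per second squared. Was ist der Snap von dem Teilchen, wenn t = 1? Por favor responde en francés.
Pour résoudre ceci, nous devons prendre 2 dérivées de notre équation de l'accélération a(t) = -40·t^3 - 60·t^2 - 30·t + 2. En prenant d/dt de a(t), nous trouvons j(t) = -120·t^2 - 120·t - 30. En prenant d/dt de j(t), nous trouvons s(t) = -240·t - 120. En utilisant s(t) = -240·t - 120 et en substituant t = 1, nous trouvons s = -360.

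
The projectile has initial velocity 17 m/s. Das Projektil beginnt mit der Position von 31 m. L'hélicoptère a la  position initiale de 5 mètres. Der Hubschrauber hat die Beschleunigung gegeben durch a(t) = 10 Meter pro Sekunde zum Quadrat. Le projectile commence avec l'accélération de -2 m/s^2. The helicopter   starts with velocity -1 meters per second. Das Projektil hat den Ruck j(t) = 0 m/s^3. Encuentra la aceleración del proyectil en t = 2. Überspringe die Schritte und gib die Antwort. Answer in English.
a(2) = -2.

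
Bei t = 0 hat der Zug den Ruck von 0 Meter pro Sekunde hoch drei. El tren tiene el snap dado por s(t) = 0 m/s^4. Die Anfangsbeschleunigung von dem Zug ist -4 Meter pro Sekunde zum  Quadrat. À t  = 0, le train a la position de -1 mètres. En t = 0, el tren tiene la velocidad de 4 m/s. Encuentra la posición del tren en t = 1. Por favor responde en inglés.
Starting from snap s(t) = 0, we take 4 antiderivatives. The integral of snap is jerk. Using j(0) = 0, we get j(t) = 0. Finding the antiderivative of j(t) and using a(0) = -4: a(t) = -4. The antiderivative of acceleration, with v(0) = 4, gives velocity: v(t) = 4 - 4·t. The antiderivative of velocity, with x(0) = -1, gives position: x(t) = -2·t^2 + 4·t - 1. Using x(t) = -2·t^2 + 4·t - 1 and substituting t = 1, we find x = 1.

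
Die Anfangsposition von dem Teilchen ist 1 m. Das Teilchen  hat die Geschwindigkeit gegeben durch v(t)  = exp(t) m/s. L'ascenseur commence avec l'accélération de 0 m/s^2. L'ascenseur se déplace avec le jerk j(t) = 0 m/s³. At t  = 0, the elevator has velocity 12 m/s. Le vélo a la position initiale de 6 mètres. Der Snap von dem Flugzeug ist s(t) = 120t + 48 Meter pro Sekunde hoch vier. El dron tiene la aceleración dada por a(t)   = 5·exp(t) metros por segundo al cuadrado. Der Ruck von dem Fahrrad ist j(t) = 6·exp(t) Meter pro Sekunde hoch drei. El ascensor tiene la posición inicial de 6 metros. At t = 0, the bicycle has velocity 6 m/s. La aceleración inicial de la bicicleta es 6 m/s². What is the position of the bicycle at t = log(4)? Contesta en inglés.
To solve this, we need to take 3 integrals of our jerk equation j(t) = 6·exp(t). Finding the integral of j(t) and using a(0) = 6: a(t) = 6·exp(t). Integrating acceleration and using the initial condition v(0) = 6, we get v(t) = 6·exp(t). Taking ∫v(t)dt and applying x(0) = 6, we find x(t) = 6·exp(t). We have position x(t) = 6·exp(t). Substituting t = log(4): x(log(4)) = 24.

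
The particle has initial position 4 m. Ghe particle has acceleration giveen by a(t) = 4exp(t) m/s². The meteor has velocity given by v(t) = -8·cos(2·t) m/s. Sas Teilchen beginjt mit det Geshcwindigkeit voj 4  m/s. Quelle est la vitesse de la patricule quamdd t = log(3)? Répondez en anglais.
We must find the antiderivative of our acceleration equation a(t) = 4·exp(t) 1 time. The antiderivative of acceleration, with v(0) = 4, gives velocity: v(t) = 4·exp(t). Using v(t) = 4·exp(t) and substituting t = log(3), we find v = 12.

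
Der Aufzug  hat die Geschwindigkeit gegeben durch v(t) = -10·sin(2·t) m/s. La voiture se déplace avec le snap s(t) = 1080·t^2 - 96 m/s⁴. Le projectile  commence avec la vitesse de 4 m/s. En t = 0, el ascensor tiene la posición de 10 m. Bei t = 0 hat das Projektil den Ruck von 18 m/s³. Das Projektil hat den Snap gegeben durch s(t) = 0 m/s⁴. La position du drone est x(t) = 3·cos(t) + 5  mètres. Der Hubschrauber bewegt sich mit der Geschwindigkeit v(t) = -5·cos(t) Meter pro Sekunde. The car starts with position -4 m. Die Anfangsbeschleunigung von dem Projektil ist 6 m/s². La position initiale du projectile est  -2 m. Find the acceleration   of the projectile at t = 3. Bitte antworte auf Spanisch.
Para resolver esto, necesitamos tomar 2 integrales de nuestra ecuación del snap s(t) = 0. La antiderivada del snap, con j(0) = 18, da la sacudida: j(t) = 18. Tomando ∫j(t)dt y aplicando a(0) = 6, encontramos a(t) = 18·t + 6. Usando a(t) = 18·t + 6 y sustituyendo t = 3, encontramos a = 60.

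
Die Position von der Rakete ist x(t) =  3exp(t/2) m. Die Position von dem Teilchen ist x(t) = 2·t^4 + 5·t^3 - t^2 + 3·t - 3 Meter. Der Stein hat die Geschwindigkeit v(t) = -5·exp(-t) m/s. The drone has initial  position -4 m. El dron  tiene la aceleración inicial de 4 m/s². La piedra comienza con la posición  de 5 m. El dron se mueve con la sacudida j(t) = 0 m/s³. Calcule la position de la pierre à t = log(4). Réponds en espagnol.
Partiendo de la velocidad v(t) = -5·exp(-t), tomamos 1 integral. Integrando la velocidad y usando la condición inicial x(0) = 5, obtenemos x(t) = 5·exp(-t). Tenemos la posición x(t) = 5·exp(-t). Sustituyendo t = log(4): x(log(4)) = 5/4.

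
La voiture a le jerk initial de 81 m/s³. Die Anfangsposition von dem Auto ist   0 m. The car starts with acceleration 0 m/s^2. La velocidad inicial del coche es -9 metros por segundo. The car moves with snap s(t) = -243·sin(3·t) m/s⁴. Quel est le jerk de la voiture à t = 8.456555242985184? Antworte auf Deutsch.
Wir müssen unsere Gleichung für den Snap s(t) = -243·sin(3·t) 1-mal integrieren. Das Integral von dem Snap, mit j(0) = 81, ergibt den Ruck: j(t) = 81·cos(3·t). Mit j(t) = 81·cos(3·t) und Einsetzen von t = 8.456555242985184, finden wir j = 78.7372191764944.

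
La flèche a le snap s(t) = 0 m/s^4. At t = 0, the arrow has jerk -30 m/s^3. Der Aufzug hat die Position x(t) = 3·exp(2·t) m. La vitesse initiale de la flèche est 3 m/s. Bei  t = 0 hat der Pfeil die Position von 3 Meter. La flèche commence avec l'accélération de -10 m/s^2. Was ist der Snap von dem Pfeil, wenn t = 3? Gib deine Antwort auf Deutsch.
Mit s(t) = 0 und Einsetzen von t = 3, finden wir s = 0.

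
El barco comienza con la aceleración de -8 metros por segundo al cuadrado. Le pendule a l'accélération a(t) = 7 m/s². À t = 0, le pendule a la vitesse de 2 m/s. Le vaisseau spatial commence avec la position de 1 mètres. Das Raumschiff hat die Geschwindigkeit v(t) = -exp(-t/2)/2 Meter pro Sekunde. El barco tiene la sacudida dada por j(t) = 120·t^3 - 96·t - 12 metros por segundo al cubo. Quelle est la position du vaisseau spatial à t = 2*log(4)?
Pour résoudre ceci, nous devons prendre 1 intégrale de notre équation de la vitesse v(t) = -exp(-t/2)/2. En intégrant la vitesse et en utilisant la condition initiale x(0) = 1, nous obtenons x(t) = exp(-t/2). De l'équation de la position x(t) = exp(-t/2), nous substituons t = 2*log(4) pour obtenir x = 1/4.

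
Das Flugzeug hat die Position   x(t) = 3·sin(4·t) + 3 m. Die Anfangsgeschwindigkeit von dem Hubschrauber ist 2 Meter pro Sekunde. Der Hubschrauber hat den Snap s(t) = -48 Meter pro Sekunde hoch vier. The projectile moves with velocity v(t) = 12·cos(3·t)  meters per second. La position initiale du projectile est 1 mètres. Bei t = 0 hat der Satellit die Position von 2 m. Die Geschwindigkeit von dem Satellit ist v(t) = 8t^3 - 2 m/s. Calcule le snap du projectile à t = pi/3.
Nous devons dériver notre équation de la vitesse v(t) = 12·cos(3·t) 3 fois. En prenant d/dt de v(t), nous trouvons a(t) = -36·sin(3·t). En dérivant l'accélération, nous obtenons le jerk: j(t) = -108·cos(3·t). En prenant d/dt de j(t), nous trouvons s(t) = 324·sin(3·t). En utilisant s(t) = 324·sin(3·t) et en substituant t = pi/3, nous trouvons s = 0.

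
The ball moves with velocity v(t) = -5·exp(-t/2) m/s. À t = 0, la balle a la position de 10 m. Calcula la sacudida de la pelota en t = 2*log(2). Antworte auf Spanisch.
Partiendo de la velocidad v(t) = -5·exp(-t/2), tomamos 2 derivadas. Derivando la velocidad, obtenemos la aceleración: a(t) = 5·exp(-t/2)/2. Tomando d/dt de a(t), encontramos j(t) = -5·exp(-t/2)/4. De la ecuación de la sacudida j(t) = -5·exp(-t/2)/4, sustituimos t = 2*log(2) para obtener j = -5/8.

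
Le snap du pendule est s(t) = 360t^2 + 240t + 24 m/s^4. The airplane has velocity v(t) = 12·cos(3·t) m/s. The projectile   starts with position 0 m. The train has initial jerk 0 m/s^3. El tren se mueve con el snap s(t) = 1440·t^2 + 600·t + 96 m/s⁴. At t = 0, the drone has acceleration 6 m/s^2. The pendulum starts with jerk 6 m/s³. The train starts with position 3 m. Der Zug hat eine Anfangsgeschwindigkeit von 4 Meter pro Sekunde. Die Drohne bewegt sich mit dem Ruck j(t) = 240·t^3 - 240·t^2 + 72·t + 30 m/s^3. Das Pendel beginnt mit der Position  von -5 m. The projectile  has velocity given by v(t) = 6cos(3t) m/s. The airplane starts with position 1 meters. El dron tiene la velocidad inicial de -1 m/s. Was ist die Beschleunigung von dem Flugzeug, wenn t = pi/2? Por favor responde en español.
Debemos derivar nuestra ecuación de la velocidad v(t) = 12·cos(3·t) 1 vez. Derivando la velocidad, obtenemos la aceleración: a(t) = -36·sin(3·t). De la ecuación de la aceleración a(t) = -36·sin(3·t), sustituimos t = pi/2 para obtener a = 36.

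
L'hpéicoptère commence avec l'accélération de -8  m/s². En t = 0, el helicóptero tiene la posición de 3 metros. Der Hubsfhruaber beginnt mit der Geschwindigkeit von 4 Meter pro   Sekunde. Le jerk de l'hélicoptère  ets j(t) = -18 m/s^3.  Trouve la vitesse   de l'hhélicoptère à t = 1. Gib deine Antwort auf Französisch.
En partant du jerk j(t) = -18, nous prenons 2 intégrales. En intégrant le jerk et en utilisant la condition initiale a(0) = -8, nous obtenons a(t) = -18·t - 8. En prenant ∫a(t)dt et en appliquant v(0) = 4, nous trouvons v(t) = -9·t^2 - 8·t + 4. De l'équation de la vitesse v(t) = -9·t^2 - 8·t + 4, nous substituons t = 1 pour obtenir v = -13.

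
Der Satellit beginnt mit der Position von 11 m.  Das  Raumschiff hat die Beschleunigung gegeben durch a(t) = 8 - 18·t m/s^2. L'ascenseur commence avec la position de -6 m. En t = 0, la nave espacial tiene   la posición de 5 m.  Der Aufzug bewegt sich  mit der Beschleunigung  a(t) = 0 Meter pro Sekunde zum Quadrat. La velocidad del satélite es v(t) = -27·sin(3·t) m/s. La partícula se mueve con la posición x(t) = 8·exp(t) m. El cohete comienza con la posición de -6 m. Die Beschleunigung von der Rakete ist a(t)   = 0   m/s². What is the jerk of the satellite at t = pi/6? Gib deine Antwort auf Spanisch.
Partiendo de la velocidad v(t) = -27·sin(3·t), tomamos 2 derivadas. Tomando d/dt de v(t), encontramos a(t) = -81·cos(3·t). Derivando la aceleración, obtenemos la sacudida: j(t) = 243·sin(3·t). De la ecuación de la sacudida j(t) = 243·sin(3·t), sustituimos t = pi/6 para obtener j = 243.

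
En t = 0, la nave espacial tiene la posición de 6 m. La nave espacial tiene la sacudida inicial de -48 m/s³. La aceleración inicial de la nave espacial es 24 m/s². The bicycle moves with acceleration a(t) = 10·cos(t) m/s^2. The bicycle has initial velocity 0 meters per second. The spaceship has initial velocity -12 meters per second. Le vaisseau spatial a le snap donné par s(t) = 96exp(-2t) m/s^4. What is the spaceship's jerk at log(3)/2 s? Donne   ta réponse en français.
Pour résoudre ceci, nous devons prendre 1 intégrale de notre équation du snap s(t) = 96·exp(-2·t). L'intégrale du snap, avec j(0) = -48, donne le jerk: j(t) = -48·exp(-2·t). De l'équation du jerk j(t) = -48·exp(-2·t), nous substituons t = log(3)/2 pour obtenir j = -16.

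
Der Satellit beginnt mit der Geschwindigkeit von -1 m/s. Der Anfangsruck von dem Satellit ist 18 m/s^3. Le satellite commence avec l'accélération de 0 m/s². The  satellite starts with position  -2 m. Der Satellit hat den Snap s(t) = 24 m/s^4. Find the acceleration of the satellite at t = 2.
Starting from snap s(t) = 24, we take 2 integrals. The integral of snap, with j(0) = 18, gives jerk: j(t) = 24·t + 18. Finding the antiderivative of j(t) and using a(0) = 0: a(t) = 6·t·(2·t + 3). From the given acceleration equation a(t) = 6·t·(2·t + 3), we substitute t = 2 to get a = 84.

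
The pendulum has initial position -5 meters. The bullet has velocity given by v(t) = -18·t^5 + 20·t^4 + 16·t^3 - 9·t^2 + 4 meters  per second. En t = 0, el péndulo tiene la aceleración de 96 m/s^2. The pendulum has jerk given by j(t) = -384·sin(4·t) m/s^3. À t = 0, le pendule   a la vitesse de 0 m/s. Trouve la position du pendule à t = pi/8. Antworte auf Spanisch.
Debemos encontrar la antiderivada de nuestra ecuación de la sacudida j(t) = -384·sin(4·t) 3 veces. Tomando ∫j(t)dt y aplicando a(0) = 96, encontramos a(t) = 96·cos(4·t). Tomando ∫a(t)dt y aplicando v(0) = 0, encontramos v(t) = 24·sin(4·t). La integral de la velocidad es la posición. Usando x(0) = -5, obtenemos x(t) = 1 - 6·cos(4·t). Tenemos la posición x(t) = 1 - 6·cos(4·t). Sustituyendo t = pi/8: x(pi/8) = 1.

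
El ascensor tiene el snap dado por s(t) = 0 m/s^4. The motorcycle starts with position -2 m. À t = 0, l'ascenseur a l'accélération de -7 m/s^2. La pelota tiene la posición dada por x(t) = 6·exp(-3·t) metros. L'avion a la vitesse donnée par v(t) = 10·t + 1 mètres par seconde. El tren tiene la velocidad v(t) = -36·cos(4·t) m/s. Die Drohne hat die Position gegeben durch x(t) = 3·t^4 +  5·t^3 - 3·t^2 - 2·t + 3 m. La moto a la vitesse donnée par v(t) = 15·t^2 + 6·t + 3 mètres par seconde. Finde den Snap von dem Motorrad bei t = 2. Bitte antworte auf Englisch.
We must differentiate our velocity equation v(t) = 15·t^2 + 6·t + 3 3 times. Taking d/dt of v(t), we find a(t) = 30·t + 6. The derivative of acceleration gives jerk: j(t) = 30. Taking d/dt of j(t), we find s(t) = 0. Using s(t) = 0 and substituting t = 2, we find s = 0.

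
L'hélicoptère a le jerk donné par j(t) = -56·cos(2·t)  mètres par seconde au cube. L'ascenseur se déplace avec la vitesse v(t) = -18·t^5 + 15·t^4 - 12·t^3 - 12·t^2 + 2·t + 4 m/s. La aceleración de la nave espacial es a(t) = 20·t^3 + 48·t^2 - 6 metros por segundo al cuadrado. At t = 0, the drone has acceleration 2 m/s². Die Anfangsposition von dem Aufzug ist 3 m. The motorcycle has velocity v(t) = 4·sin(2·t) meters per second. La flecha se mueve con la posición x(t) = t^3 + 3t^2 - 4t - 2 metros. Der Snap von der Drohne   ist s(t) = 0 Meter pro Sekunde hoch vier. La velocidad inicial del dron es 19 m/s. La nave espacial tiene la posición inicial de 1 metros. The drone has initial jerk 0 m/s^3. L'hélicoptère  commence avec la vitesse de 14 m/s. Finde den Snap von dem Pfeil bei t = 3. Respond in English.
Starting from position x(t) = t^3 + 3·t^2 - 4·t - 2, we take 4 derivatives. Differentiating position, we get velocity: v(t) = 3·t^2 + 6·t - 4. Differentiating velocity, we get acceleration: a(t) = 6·t + 6. Differentiating acceleration, we get jerk: j(t) = 6. The derivative of jerk gives snap: s(t) = 0. From the given snap equation s(t) = 0, we substitute t = 3 to get s = 0.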